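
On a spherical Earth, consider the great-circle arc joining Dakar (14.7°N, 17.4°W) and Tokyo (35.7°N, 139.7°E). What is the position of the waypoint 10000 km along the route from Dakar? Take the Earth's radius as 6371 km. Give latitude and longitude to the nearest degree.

Write both endpoints as unit vectors p₁, p₂ with components (cos φ cos λ, cos φ sin λ, sin φ).
The central angle between the endpoints is δ = arccos(p₁·p₂) ≈ 2.184 rad (125.1°). The total great-circle distance is δ·R ≈ 2.184 × 6371 ≈ 13914 km, so the target fraction is f = 10000/13914 ≈ 0.719.
Interpolate at f ≈ 0.719 with slerp weights a = sin((1−f)δ)/sin δ ≈ 0.705, b = sin(fδ)/sin δ ≈ 1.223.
p = a·p₁ + b·p₂ ≈ (-0.107, 0.438, 0.892); φ = arcsin(p_z) ≈ 63.18°, λ = atan2(p_y, p_x) ≈ 103.68°.

≈ 63°N, 104°E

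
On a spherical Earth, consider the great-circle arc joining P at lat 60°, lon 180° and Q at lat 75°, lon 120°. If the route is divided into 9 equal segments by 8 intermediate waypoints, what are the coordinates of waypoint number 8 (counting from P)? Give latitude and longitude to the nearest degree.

≈ lat 75°, lon 131°

Convert each endpoint to a unit vector on the sphere (x = cos φ cos λ, y = cos φ sin λ, z = sin φ).
The central angle between the endpoints is δ = arccos(p₁·p₂) ≈ 0.448 rad (25.7°).
Interpolate at f = 8/9 with slerp weights a = sin((1−f)δ)/sin δ ≈ 0.115, b = sin(fδ)/sin δ ≈ 0.895.
p = a·p₁ + b·p₂ ≈ (-0.173, 0.201, 0.964); φ = arcsin(p_z) ≈ 74.63°, λ = atan2(p_y, p_x) ≈ 130.81°.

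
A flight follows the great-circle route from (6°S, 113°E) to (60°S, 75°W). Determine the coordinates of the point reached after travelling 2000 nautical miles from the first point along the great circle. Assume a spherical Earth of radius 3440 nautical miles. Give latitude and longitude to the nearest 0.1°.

≈ (39.2°S, 116.1°E)

Write both endpoints as unit vectors p₁, p₂ with components (cos φ cos λ, cos φ sin λ, sin φ).
The central angle between the endpoints is δ = arccos(p₁·p₂) ≈ 1.984 rad (113.7°). The total great-circle distance is δ·R ≈ 1.984 × 3440 ≈ 6826 nmi, so the target fraction is f = 2000/6826 ≈ 0.293.
Interpolate at f ≈ 0.293 with slerp weights a = sin((1−f)δ)/sin δ ≈ 1.077, b = sin(fδ)/sin δ ≈ 0.600.
p = a·p₁ + b·p₂ ≈ (-0.341, 0.696, -0.632); φ = arcsin(p_z) ≈ -39.19°, λ = atan2(p_y, p_x) ≈ 116.09°.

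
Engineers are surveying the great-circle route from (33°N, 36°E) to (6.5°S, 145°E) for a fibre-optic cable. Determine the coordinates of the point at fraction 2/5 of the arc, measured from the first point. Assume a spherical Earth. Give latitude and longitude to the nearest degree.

Convert each endpoint to a unit vector on the sphere (x = cos φ cos λ, y = cos φ sin λ, z = sin φ).
The central angle between the endpoints is δ = arccos(p₁·p₂) ≈ 1.910 rad (109.4°).
Interpolate at f = 2/5 with slerp weights a = sin((1−f)δ)/sin δ ≈ 0.966, b = sin(fδ)/sin δ ≈ 0.734.
p = a·p₁ + b·p₂ ≈ (0.058, 0.895, 0.443); φ = arcsin(p_z) ≈ 26.31°, λ = atan2(p_y, p_x) ≈ 86.26°.

≈ (26°N, 86°E)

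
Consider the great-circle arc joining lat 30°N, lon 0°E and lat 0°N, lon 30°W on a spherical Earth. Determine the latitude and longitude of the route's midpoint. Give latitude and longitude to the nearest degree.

≈ lat 16°N, lon 16°W

From cos δ = sin φ₁ sin φ₂ + cos φ₁ cos φ₂ cos Δλ, the central angle is δ ≈ 0.723 rad (41.4°).
Interpolate at f = 1/2 with slerp weights a = sin((1−f)δ)/sin δ ≈ 0.535, b = sin(fδ)/sin δ ≈ 0.535.
p = a·p₁ + b·p₂ ≈ (0.926, -0.267, 0.267); φ = arcsin(p_z) ≈ 15.50°, λ = atan2(p_y, p_x) ≈ -16.10°.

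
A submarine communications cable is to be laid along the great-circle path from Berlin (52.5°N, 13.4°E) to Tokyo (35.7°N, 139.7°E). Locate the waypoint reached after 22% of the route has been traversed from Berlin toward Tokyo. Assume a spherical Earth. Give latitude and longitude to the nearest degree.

Write both endpoints as unit vectors p₁, p₂ with components (cos φ cos λ, cos φ sin λ, sin φ).
The central angle between the endpoints is δ = arccos(p₁·p₂) ≈ 1.400 rad (80.2°).
Interpolate at f = 0.22 with slerp weights a = sin((1−f)δ)/sin δ ≈ 0.901, b = sin(fδ)/sin δ ≈ 0.308.
p = a·p₁ + b·p₂ ≈ (0.343, 0.289, 0.894); φ = arcsin(p_z) ≈ 63.38°, λ = atan2(p_y, p_x) ≈ 40.09°.

≈ (63°N, 40°E)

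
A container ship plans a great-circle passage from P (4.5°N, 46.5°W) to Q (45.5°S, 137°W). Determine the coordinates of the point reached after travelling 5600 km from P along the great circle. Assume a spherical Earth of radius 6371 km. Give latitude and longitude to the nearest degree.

From cos δ = sin φ₁ sin φ₂ + cos φ₁ cos φ₂ cos Δλ, the central angle is δ ≈ 1.633 rad (93.6°). The total great-circle distance is δ·R ≈ 1.633 × 6371 ≈ 10403 km, so the target fraction is f = 5600/10403 ≈ 0.538.
Interpolate at f ≈ 0.538 with slerp weights a = sin((1−f)δ)/sin δ ≈ 0.686, b = sin(fδ)/sin δ ≈ 0.772.
p = a·p₁ + b·p₂ ≈ (0.075, -0.865, -0.497); φ = arcsin(p_z) ≈ -29.77°, λ = atan2(p_y, p_x) ≈ -85.04°.

≈ (30°S, 85°W)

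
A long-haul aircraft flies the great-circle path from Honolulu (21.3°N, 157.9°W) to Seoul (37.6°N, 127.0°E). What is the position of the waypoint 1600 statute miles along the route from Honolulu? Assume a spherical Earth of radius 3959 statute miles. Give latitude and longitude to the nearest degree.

≈ 32°N, 179°E

The haversine formula gives a central angle δ ≈ 1.147 rad (65.7°) between the endpoints. The total great-circle distance is δ·R ≈ 1.147 × 3959 ≈ 4540 mi, so the target fraction is f = 1600/4540 ≈ 0.352.
Interpolate at f ≈ 0.352 with slerp weights a = sin((1−f)δ)/sin δ ≈ 0.742, b = sin(fδ)/sin δ ≈ 0.431.
p = a·p₁ + b·p₂ ≈ (-0.846, 0.013, 0.533); φ = arcsin(p_z) ≈ 32.19°, λ = atan2(p_y, p_x) ≈ 179.12°.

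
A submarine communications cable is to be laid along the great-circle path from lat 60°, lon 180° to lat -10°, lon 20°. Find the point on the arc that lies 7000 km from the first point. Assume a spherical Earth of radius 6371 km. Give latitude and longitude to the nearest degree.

From cos δ = sin φ₁ sin φ₂ + cos φ₁ cos φ₂ cos Δλ, the central angle is δ ≈ 2.231 rad (127.8°). The total great-circle distance is δ·R ≈ 2.231 × 6371 ≈ 14212 km, so the target fraction is f = 7000/14212 ≈ 0.493.
Interpolate at f ≈ 0.493 with slerp weights a = sin((1−f)δ)/sin δ ≈ 1.146, b = sin(fδ)/sin δ ≈ 1.127.
p = a·p₁ + b·p₂ ≈ (0.470, 0.380, 0.797); φ = arcsin(p_z) ≈ 52.81°, λ = atan2(p_y, p_x) ≈ 38.92°.

≈ lat 53°, lon 39°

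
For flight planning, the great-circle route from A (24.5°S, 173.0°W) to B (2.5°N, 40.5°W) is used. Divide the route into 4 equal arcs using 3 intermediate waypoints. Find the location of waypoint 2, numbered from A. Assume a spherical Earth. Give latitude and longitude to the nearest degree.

≈ (26°S, 101°W)

The haversine formula gives a central angle δ ≈ 2.255 rad (129.2°) between the endpoints.
Interpolate at f = 2/4 with slerp weights a = sin((1−f)δ)/sin δ ≈ 1.166, b = sin(fδ)/sin δ ≈ 1.166.
p = a·p₁ + b·p₂ ≈ (-0.167, -0.886, -0.433); φ = arcsin(p_z) ≈ -25.64°, λ = atan2(p_y, p_x) ≈ -100.70°.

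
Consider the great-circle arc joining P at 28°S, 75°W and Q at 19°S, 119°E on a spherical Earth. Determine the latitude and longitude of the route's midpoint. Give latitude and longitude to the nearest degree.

The haversine formula gives a central angle δ ≈ 2.288 rad (131.1°) between the endpoints.
Interpolate at f = 1/2 with slerp weights a = sin((1−f)δ)/sin δ ≈ 1.208, b = sin(fδ)/sin δ ≈ 1.208.
p = a·p₁ + b·p₂ ≈ (-0.278, -0.031, -0.960); φ = arcsin(p_z) ≈ -73.78°, λ = atan2(p_y, p_x) ≈ -173.57°.

≈ 74°S, 174°W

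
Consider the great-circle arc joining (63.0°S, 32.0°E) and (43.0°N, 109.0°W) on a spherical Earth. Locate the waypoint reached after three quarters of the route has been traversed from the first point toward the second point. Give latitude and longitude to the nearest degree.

≈ (10°N, 88°W)

Convert each endpoint to a unit vector on the sphere (x = cos φ cos λ, y = cos φ sin λ, z = sin φ).
The central angle between the endpoints is δ = arccos(p₁·p₂) ≈ 2.617 rad (150.0°).
Interpolate at f = 3/4 with slerp weights a = sin((1−f)δ)/sin δ ≈ 1.216, b = sin(fδ)/sin δ ≈ 1.846.
p = a·p₁ + b·p₂ ≈ (0.029, -0.984, 0.176); φ = arcsin(p_z) ≈ 10.12°, λ = atan2(p_y, p_x) ≈ -88.34°.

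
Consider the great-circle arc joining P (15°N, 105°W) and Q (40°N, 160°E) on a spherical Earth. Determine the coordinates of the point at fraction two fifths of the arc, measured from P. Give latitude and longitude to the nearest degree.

Convert each endpoint to a unit vector on the sphere (x = cos φ cos λ, y = cos φ sin λ, z = sin φ).
The central angle between the endpoints is δ = arccos(p₁·p₂) ≈ 1.469 rad (84.2°).
Interpolate at f = 2/5 with slerp weights a = sin((1−f)δ)/sin δ ≈ 0.776, b = sin(fδ)/sin δ ≈ 0.557.
p = a·p₁ + b·p₂ ≈ (-0.595, -0.578, 0.559); φ = arcsin(p_z) ≈ 33.98°, λ = atan2(p_y, p_x) ≈ -135.85°.

≈ (34°N, 136°W)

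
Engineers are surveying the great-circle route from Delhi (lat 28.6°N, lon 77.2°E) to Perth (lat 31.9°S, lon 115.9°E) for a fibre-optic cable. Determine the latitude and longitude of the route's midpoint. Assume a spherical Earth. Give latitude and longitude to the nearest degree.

From cos δ = sin φ₁ sin φ₂ + cos φ₁ cos φ₂ cos Δλ, the central angle is δ ≈ 1.236 rad (70.8°).
Interpolate at f = 1/2 with slerp weights a = sin((1−f)δ)/sin δ ≈ 0.613, b = sin(fδ)/sin δ ≈ 0.613.
p = a·p₁ + b·p₂ ≈ (-0.108, 0.994, -0.031); φ = arcsin(p_z) ≈ -1.75°, λ = atan2(p_y, p_x) ≈ 96.21°.

≈ lat 2°S, lon 96°E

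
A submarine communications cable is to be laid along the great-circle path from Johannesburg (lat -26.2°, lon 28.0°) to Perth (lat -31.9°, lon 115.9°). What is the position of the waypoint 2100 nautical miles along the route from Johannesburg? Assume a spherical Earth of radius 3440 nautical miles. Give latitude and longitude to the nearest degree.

Convert each endpoint to a unit vector on the sphere (x = cos φ cos λ, y = cos φ sin λ, z = sin φ).
The central angle between the endpoints is δ = arccos(p₁·p₂) ≈ 1.307 rad (74.9°). The total great-circle distance is δ·R ≈ 1.307 × 3440 ≈ 4494 nmi, so the target fraction is f = 2100/4494 ≈ 0.467.
Interpolate at f ≈ 0.467 with slerp weights a = sin((1−f)δ)/sin δ ≈ 0.664, b = sin(fδ)/sin δ ≈ 0.594.
p = a·p₁ + b·p₂ ≈ (0.306, 0.733, -0.607); φ = arcsin(p_z) ≈ -37.38°, λ = atan2(p_y, p_x) ≈ 67.35°.

≈ lat -37°, lon 67°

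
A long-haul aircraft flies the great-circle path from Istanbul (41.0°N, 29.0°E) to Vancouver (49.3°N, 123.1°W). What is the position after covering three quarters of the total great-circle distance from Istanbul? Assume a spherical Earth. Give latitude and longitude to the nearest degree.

≈ (68°N, 102°W)

From cos δ = sin φ₁ sin φ₂ + cos φ₁ cos φ₂ cos Δλ, the central angle is δ ≈ 1.508 rad (86.4°).
Interpolate at f = 3/4 with slerp weights a = sin((1−f)δ)/sin δ ≈ 0.369, b = sin(fδ)/sin δ ≈ 0.907.
p = a·p₁ + b·p₂ ≈ (-0.079, -0.360, 0.929); φ = arcsin(p_z) ≈ 68.35°, λ = atan2(p_y, p_x) ≈ -102.42°.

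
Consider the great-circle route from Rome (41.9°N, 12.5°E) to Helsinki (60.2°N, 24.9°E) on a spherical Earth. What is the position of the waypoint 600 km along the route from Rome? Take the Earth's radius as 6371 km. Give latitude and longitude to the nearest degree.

Write both endpoints as unit vectors p₁, p₂ with components (cos φ cos λ, cos φ sin λ, sin φ).
The central angle between the endpoints is δ = arccos(p₁·p₂) ≈ 0.346 rad (19.8°). The total great-circle distance is δ·R ≈ 0.346 × 6371 ≈ 2203 km, so the target fraction is f = 600/2203 ≈ 0.272.
Interpolate at f ≈ 0.272 with slerp weights a = sin((1−f)δ)/sin δ ≈ 0.735, b = sin(fδ)/sin δ ≈ 0.277.
p = a·p₁ + b·p₂ ≈ (0.659, 0.176, 0.731); φ = arcsin(p_z) ≈ 47.00°, λ = atan2(p_y, p_x) ≈ 14.99°.

≈ (47°N, 15°E)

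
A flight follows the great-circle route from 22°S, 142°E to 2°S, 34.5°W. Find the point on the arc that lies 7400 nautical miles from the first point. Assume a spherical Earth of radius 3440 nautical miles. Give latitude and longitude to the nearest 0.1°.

≈ 34.1°S, 29.4°W

Convert each endpoint to a unit vector on the sphere (x = cos φ cos λ, y = cos φ sin λ, z = sin φ).
The central angle between the endpoints is δ = arccos(p₁·p₂) ≈ 2.718 rad (155.8°). The total great-circle distance is δ·R ≈ 2.718 × 3440 ≈ 9352 nmi, so the target fraction is f = 7400/9352 ≈ 0.791.
Interpolate at f ≈ 0.791 with slerp weights a = sin((1−f)δ)/sin δ ≈ 1.309, b = sin(fδ)/sin δ ≈ 2.037.
p = a·p₁ + b·p₂ ≈ (0.721, -0.406, -0.561); φ = arcsin(p_z) ≈ -34.15°, λ = atan2(p_y, p_x) ≈ -29.36°.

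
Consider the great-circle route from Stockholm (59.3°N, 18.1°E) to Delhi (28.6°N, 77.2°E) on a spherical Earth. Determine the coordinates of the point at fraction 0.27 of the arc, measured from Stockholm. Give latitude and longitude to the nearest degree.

Convert each endpoint to a unit vector on the sphere (x = cos φ cos λ, y = cos φ sin λ, z = sin φ).
The central angle between the endpoints is δ = arccos(p₁·p₂) ≈ 0.874 rad (50.1°).
Interpolate at f = 0.27 with slerp weights a = sin((1−f)δ)/sin δ ≈ 0.777, b = sin(fδ)/sin δ ≈ 0.305.
p = a·p₁ + b·p₂ ≈ (0.436, 0.384, 0.814); φ = arcsin(p_z) ≈ 54.46°, λ = atan2(p_y, p_x) ≈ 41.37°.

≈ (54°N, 41°E)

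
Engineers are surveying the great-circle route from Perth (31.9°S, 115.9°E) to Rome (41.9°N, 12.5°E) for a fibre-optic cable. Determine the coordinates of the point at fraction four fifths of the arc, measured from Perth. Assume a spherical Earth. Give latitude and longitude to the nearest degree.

≈ (31°N, 39°E)

Convert each endpoint to a unit vector on the sphere (x = cos φ cos λ, y = cos φ sin λ, z = sin φ).
The central angle between the endpoints is δ = arccos(p₁·p₂) ≈ 2.094 rad (120.0°).
Interpolate at f = 4/5 with slerp weights a = sin((1−f)δ)/sin δ ≈ 0.469, b = sin(fδ)/sin δ ≈ 1.148.
p = a·p₁ + b·p₂ ≈ (0.660, 0.543, 0.519); φ = arcsin(p_z) ≈ 31.24°, λ = atan2(p_y, p_x) ≈ 39.46°.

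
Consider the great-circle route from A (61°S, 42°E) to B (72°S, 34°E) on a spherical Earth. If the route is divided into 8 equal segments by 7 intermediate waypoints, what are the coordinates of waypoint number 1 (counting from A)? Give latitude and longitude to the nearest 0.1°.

Write both endpoints as unit vectors p₁, p₂ with components (cos φ cos λ, cos φ sin λ, sin φ).
The central angle between the endpoints is δ = arccos(p₁·p₂) ≈ 0.199 rad (11.4°).
Interpolate at f = 1/8 with slerp weights a = sin((1−f)δ)/sin δ ≈ 0.876, b = sin(fδ)/sin δ ≈ 0.126.
p = a·p₁ + b·p₂ ≈ (0.348, 0.306, -0.886); φ = arcsin(p_z) ≈ -62.39°, λ = atan2(p_y, p_x) ≈ 41.33°.

≈ (62.4°S, 41.3°E)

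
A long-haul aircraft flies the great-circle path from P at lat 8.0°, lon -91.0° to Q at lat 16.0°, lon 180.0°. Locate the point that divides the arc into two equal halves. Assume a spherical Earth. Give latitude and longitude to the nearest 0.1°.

From cos δ = sin φ₁ sin φ₂ + cos φ₁ cos φ₂ cos Δλ, the central angle is δ ≈ 1.516 rad (86.8°).
Interpolate at f = 1/2 with slerp weights a = sin((1−f)δ)/sin δ ≈ 0.688, b = sin(fδ)/sin δ ≈ 0.688.
p = a·p₁ + b·p₂ ≈ (-0.674, -0.682, 0.286); φ = arcsin(p_z) ≈ 16.59°, λ = atan2(p_y, p_x) ≈ -134.66°.

≈ lat 16.6°, lon -134.7°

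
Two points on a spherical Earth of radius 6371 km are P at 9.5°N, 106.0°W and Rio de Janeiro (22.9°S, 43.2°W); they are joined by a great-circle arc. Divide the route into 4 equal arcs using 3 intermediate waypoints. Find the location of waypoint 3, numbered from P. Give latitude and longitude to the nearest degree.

≈ 16°S, 60°W

Write both endpoints as unit vectors p₁, p₂ with components (cos φ cos λ, cos φ sin λ, sin φ).
The central angle between the endpoints is δ = arccos(p₁·p₂) ≈ 1.212 rad (69.4°).
Interpolate at f = 3/4 with slerp weights a = sin((1−f)δ)/sin δ ≈ 0.319, b = sin(fδ)/sin δ ≈ 0.843.
p = a·p₁ + b·p₂ ≈ (0.479, -0.833, -0.275); φ = arcsin(p_z) ≈ -15.98°, λ = atan2(p_y, p_x) ≈ -60.11°.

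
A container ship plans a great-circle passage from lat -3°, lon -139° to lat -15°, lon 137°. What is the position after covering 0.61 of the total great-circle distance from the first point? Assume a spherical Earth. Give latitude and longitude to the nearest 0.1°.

≈ lat -13.3°, lon 170.5°

The haversine formula gives a central angle δ ≈ 1.456 rad (83.4°) between the endpoints.
Interpolate at f = 0.61 with slerp weights a = sin((1−f)δ)/sin δ ≈ 0.541, b = sin(fδ)/sin δ ≈ 0.781.
p = a·p₁ + b·p₂ ≈ (-0.960, 0.160, -0.231); φ = arcsin(p_z) ≈ -13.33°, λ = atan2(p_y, p_x) ≈ 170.55°.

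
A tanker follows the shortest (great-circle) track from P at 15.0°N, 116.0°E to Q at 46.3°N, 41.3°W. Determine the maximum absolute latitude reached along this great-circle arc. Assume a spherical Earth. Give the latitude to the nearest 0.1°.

The great circle lies in the plane with unit normal n̂ = (p₁ × p₂)/|p₁ × p₂|.
Here n̂_z ≈ -0.285; the vertex latitude is φ_max = arccos|n̂_z| ≈ 73.4°.
Check via Clairaut: cos φ_max = |cos φ₁| · sin C = cos(15.0°)·sin(17.2°) ≈ 0.285, again giving ≈ 73.4°.

≈ 73.4°N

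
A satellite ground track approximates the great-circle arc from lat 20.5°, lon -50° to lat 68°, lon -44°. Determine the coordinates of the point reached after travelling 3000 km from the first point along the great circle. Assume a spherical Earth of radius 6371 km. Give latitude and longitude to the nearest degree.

Convert each endpoint to a unit vector on the sphere (x = cos φ cos λ, y = cos φ sin λ, z = sin φ).
The central angle between the endpoints is δ = arccos(p₁·p₂) ≈ 0.832 rad (47.6°). The total great-circle distance is δ·R ≈ 0.832 × 6371 ≈ 5298 km, so the target fraction is f = 3000/5298 ≈ 0.566.
Interpolate at f ≈ 0.566 with slerp weights a = sin((1−f)δ)/sin δ ≈ 0.478, b = sin(fδ)/sin δ ≈ 0.614.
p = a·p₁ + b·p₂ ≈ (0.453, -0.502, 0.736); φ = arcsin(p_z) ≈ 47.43°, λ = atan2(p_y, p_x) ≈ -47.96°.

≈ lat 47°, lon -48°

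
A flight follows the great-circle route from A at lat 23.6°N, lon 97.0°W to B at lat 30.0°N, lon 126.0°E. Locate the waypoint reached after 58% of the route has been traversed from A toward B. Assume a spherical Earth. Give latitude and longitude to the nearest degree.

≈ lat 54°N, lon 177°W

From cos δ = sin φ₁ sin φ₂ + cos φ₁ cos φ₂ cos Δλ, the central angle is δ ≈ 1.961 rad (112.3°).
Interpolate at f = 0.58 with slerp weights a = sin((1−f)δ)/sin δ ≈ 0.793, b = sin(fδ)/sin δ ≈ 0.981.
p = a·p₁ + b·p₂ ≈ (-0.588, -0.034, 0.808); φ = arcsin(p_z) ≈ 53.91°, λ = atan2(p_y, p_x) ≈ -176.70°.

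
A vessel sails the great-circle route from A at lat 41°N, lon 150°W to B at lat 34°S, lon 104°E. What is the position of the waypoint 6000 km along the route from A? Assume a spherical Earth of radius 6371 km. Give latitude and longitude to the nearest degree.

Write both endpoints as unit vectors p₁, p₂ with components (cos φ cos λ, cos φ sin λ, sin φ).
The central angle between the endpoints is δ = arccos(p₁·p₂) ≈ 2.140 rad (122.6°). The total great-circle distance is δ·R ≈ 2.140 × 6371 ≈ 13637 km, so the target fraction is f = 6000/13637 ≈ 0.440.
Interpolate at f ≈ 0.440 with slerp weights a = sin((1−f)δ)/sin δ ≈ 1.106, b = sin(fδ)/sin δ ≈ 0.960.
p = a·p₁ + b·p₂ ≈ (-0.916, 0.355, 0.189); φ = arcsin(p_z) ≈ 10.88°, λ = atan2(p_y, p_x) ≈ 158.81°.

≈ lat 11°N, lon 159°E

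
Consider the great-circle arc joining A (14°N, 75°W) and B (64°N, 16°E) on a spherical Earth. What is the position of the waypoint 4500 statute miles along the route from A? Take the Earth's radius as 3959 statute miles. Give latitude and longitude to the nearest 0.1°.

≈ (62.7°N, 12.5°W)

Convert each endpoint to a unit vector on the sphere (x = cos φ cos λ, y = cos φ sin λ, z = sin φ).
The central angle between the endpoints is δ = arccos(p₁·p₂) ≈ 1.359 rad (77.9°). The total great-circle distance is δ·R ≈ 1.359 × 3959 ≈ 5381 mi, so the target fraction is f = 4500/5381 ≈ 0.836.
Interpolate at f ≈ 0.836 with slerp weights a = sin((1−f)δ)/sin δ ≈ 0.226, b = sin(fδ)/sin δ ≈ 0.928.
p = a·p₁ + b·p₂ ≈ (0.448, -0.099, 0.889); φ = arcsin(p_z) ≈ 62.70°, λ = atan2(p_y, p_x) ≈ -12.53°.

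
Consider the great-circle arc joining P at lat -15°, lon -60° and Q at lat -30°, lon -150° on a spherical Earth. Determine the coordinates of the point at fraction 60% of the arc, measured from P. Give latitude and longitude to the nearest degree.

From cos δ = sin φ₁ sin φ₂ + cos φ₁ cos φ₂ cos Δλ, the central angle is δ ≈ 1.441 rad (82.6°).
Interpolate at f = 0.60 with slerp weights a = sin((1−f)δ)/sin δ ≈ 0.550, b = sin(fδ)/sin δ ≈ 0.767.
p = a·p₁ + b·p₂ ≈ (-0.310, -0.792, -0.526); φ = arcsin(p_z) ≈ -31.73°, λ = atan2(p_y, p_x) ≈ -111.38°.

≈ lat -32°, lon -111°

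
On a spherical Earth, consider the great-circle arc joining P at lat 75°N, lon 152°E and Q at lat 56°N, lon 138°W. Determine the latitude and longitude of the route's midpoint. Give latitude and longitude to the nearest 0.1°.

≈ lat 68.9°N, lon 158.6°W

Write both endpoints as unit vectors p₁, p₂ with components (cos φ cos λ, cos φ sin λ, sin φ).
The central angle between the endpoints is δ = arccos(p₁·p₂) ≈ 0.554 rad (31.8°).
Interpolate at f = 1/2 with slerp weights a = sin((1−f)δ)/sin δ ≈ 0.520, b = sin(fδ)/sin δ ≈ 0.520.
p = a·p₁ + b·p₂ ≈ (-0.335, -0.131, 0.933); φ = arcsin(p_z) ≈ 68.92°, λ = atan2(p_y, p_x) ≈ -158.58°.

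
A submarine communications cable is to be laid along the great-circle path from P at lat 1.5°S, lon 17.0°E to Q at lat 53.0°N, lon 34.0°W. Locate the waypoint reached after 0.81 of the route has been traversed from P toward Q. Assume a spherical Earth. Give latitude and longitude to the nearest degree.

Convert each endpoint to a unit vector on the sphere (x = cos φ cos λ, y = cos φ sin λ, z = sin φ).
The central angle between the endpoints is δ = arccos(p₁·p₂) ≈ 1.205 rad (69.0°).
Interpolate at f = 0.81 with slerp weights a = sin((1−f)δ)/sin δ ≈ 0.243, b = sin(fδ)/sin δ ≈ 0.887.
p = a·p₁ + b·p₂ ≈ (0.675, -0.227, 0.702); φ = arcsin(p_z) ≈ 44.59°, λ = atan2(p_y, p_x) ≈ -18.63°.

≈ lat 45°N, lon 19°W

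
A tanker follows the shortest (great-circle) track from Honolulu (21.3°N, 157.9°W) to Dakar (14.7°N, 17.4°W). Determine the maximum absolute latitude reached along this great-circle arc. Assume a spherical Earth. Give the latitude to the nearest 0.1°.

≈ 44.1°N

The great circle lies in the plane with unit normal n̂ = (p₁ × p₂)/|p₁ × p₂|.
Here n̂_z ≈ +0.719; the vertex latitude is φ_max = arccos|n̂_z| ≈ 44.1°.
Check via Clairaut: cos φ_max = |cos φ₁| · sin C = cos(21.3°)·sin(50.5°) ≈ 0.719, again giving ≈ 44.1°.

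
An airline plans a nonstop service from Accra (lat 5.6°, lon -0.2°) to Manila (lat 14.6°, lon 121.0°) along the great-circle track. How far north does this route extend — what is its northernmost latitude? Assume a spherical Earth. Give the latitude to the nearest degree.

The great circle lies in the plane with unit normal n̂ = (p₁ × p₂)/|p₁ × p₂|.
Here n̂_z ≈ +0.936; the vertex latitude is φ_max = arccos|n̂_z| ≈ 20.7°.
Check via Clairaut: cos φ_max = |cos φ₁| · sin C = cos(5.6°)·sin(70.1°) ≈ 0.936, again giving ≈ 20.7°.

≈ 21°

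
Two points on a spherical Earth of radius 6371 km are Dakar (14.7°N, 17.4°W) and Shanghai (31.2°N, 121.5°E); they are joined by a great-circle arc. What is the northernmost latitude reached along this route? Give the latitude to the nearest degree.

≈ 51°N

The great circle lies in the plane with unit normal n̂ = (p₁ × p₂)/|p₁ × p₂|.
Here n̂_z ≈ +0.625; the vertex latitude is φ_max = arccos|n̂_z| ≈ 51.3°.
Check via Clairaut: cos φ_max = |cos φ₁| · sin C = cos(14.7°)·sin(40.2°) ≈ 0.625, again giving ≈ 51.3°.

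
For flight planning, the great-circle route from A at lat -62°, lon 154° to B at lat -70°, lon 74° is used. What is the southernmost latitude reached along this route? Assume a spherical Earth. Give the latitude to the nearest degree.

≈ -72°

The great circle lies in the plane with unit normal n̂ = (p₁ × p₂)/|p₁ × p₂|.
Here n̂_z ≈ -0.307; the vertex latitude is φ_max = arccos|n̂_z| ≈ 72.1°.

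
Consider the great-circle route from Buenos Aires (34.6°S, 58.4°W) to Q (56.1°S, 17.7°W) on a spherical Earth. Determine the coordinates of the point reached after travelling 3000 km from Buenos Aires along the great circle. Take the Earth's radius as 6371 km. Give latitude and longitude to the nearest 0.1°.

Write both endpoints as unit vectors p₁, p₂ with components (cos φ cos λ, cos φ sin λ, sin φ).
The central angle between the endpoints is δ = arccos(p₁·p₂) ≈ 0.610 rad (35.0°). The total great-circle distance is δ·R ≈ 0.610 × 6371 ≈ 3889 km, so the target fraction is f = 3000/3889 ≈ 0.771.
Interpolate at f ≈ 0.771 with slerp weights a = sin((1−f)δ)/sin δ ≈ 0.243, b = sin(fδ)/sin δ ≈ 0.791.
p = a·p₁ + b·p₂ ≈ (0.525, -0.304, -0.795); φ = arcsin(p_z) ≈ -52.63°, λ = atan2(p_y, p_x) ≈ -30.09°.

≈ (52.6°S, 30.1°W)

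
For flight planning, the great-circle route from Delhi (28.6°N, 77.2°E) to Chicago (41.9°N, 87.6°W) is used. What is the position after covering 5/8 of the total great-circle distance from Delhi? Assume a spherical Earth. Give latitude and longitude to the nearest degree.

From cos δ = sin φ₁ sin φ₂ + cos φ₁ cos φ₂ cos Δλ, the central angle is δ ≈ 1.887 rad (108.1°).
Interpolate at f = 5/8 with slerp weights a = sin((1−f)δ)/sin δ ≈ 0.684, b = sin(fδ)/sin δ ≈ 0.973.
p = a·p₁ + b·p₂ ≈ (0.163, -0.138, 0.977); φ = arcsin(p_z) ≈ 77.66°, λ = atan2(p_y, p_x) ≈ -40.13°.

≈ (78°N, 40°W)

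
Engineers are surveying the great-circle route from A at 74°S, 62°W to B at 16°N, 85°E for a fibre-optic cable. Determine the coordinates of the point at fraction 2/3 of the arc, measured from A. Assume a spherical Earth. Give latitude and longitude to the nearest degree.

≈ 23°S, 78°E

Convert each endpoint to a unit vector on the sphere (x = cos φ cos λ, y = cos φ sin λ, z = sin φ).
The central angle between the endpoints is δ = arccos(p₁·p₂) ≈ 2.080 rad (119.2°).
Interpolate at f = 2/3 with slerp weights a = sin((1−f)δ)/sin δ ≈ 0.732, b = sin(fδ)/sin δ ≈ 1.126.
p = a·p₁ + b·p₂ ≈ (0.189, 0.900, -0.393); φ = arcsin(p_z) ≈ -23.15°, λ = atan2(p_y, p_x) ≈ 78.14°.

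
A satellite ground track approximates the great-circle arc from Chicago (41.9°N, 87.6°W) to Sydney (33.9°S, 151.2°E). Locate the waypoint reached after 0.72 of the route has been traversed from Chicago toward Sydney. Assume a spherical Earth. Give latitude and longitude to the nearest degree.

Write both endpoints as unit vectors p₁, p₂ with components (cos φ cos λ, cos φ sin λ, sin φ).
The central angle between the endpoints is δ = arccos(p₁·p₂) ≈ 2.336 rad (133.8°).
Interpolate at f = 0.72 with slerp weights a = sin((1−f)δ)/sin δ ≈ 0.843, b = sin(fδ)/sin δ ≈ 1.378.
p = a·p₁ + b·p₂ ≈ (-0.976, -0.076, -0.205); φ = arcsin(p_z) ≈ -11.84°, λ = atan2(p_y, p_x) ≈ -175.53°.

≈ (12°S, 176°W)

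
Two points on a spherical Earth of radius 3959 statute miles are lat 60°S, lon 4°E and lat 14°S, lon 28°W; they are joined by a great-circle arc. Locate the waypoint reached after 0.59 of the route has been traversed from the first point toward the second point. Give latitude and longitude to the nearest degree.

From cos δ = sin φ₁ sin φ₂ + cos φ₁ cos φ₂ cos Δλ, the central angle is δ ≈ 0.901 rad (51.6°).
Interpolate at f = 0.59 with slerp weights a = sin((1−f)δ)/sin δ ≈ 0.461, b = sin(fδ)/sin δ ≈ 0.647.
p = a·p₁ + b·p₂ ≈ (0.784, -0.278, -0.555); φ = arcsin(p_z) ≈ -33.73°, λ = atan2(p_y, p_x) ≈ -19.56°.

≈ lat 34°S, lon 20°W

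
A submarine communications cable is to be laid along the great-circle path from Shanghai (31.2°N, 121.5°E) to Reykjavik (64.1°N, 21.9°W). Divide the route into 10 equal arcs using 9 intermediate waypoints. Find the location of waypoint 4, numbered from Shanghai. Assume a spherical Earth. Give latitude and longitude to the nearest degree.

≈ 61°N, 104°E

Write both endpoints as unit vectors p₁, p₂ with components (cos φ cos λ, cos φ sin λ, sin φ).
The central angle between the endpoints is δ = arccos(p₁·p₂) ≈ 1.404 rad (80.4°).
Interpolate at f = 4/10 with slerp weights a = sin((1−f)δ)/sin δ ≈ 0.757, b = sin(fδ)/sin δ ≈ 0.540.
p = a·p₁ + b·p₂ ≈ (-0.119, 0.464, 0.878); φ = arcsin(p_z) ≈ 61.38°, λ = atan2(p_y, p_x) ≈ 104.43°.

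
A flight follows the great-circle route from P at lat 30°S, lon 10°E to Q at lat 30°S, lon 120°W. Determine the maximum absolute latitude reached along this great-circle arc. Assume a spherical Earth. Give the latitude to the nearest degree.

≈ 54°S

The great circle lies in the plane with unit normal n̂ = (p₁ × p₂)/|p₁ × p₂|.
Here n̂_z ≈ -0.591; the vertex latitude is φ_max = arccos|n̂_z| ≈ 53.8°.
Check via Clairaut: cos φ_max = |cos φ₁| · sin C = cos(30.0°)·sin(137.0°) ≈ 0.591, again giving ≈ 53.8°.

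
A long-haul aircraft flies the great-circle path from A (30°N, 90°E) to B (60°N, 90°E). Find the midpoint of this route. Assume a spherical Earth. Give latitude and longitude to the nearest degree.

Write both endpoints as unit vectors p₁, p₂ with components (cos φ cos λ, cos φ sin λ, sin φ).
The central angle between the endpoints is δ = arccos(p₁·p₂) ≈ 0.524 rad (30.0°).
Interpolate at f = 1/2 with slerp weights a = sin((1−f)δ)/sin δ ≈ 0.518, b = sin(fδ)/sin δ ≈ 0.518.
p = a·p₁ + b·p₂ ≈ (0.000, 0.707, 0.707); φ = arcsin(p_z) ≈ 45.00°, λ = atan2(p_y, p_x) ≈ 90.00°.

≈ (45°N, 90°E)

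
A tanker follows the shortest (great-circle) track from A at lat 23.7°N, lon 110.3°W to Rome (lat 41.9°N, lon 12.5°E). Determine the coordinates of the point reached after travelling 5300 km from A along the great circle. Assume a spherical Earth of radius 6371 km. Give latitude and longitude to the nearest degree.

≈ lat 53°N, lon 60°W

The haversine formula gives a central angle δ ≈ 1.672 rad (95.8°) between the endpoints. The total great-circle distance is δ·R ≈ 1.672 × 6371 ≈ 10651 km, so the target fraction is f = 5300/10651 ≈ 0.498.
Interpolate at f ≈ 0.498 with slerp weights a = sin((1−f)δ)/sin δ ≈ 0.748, b = sin(fδ)/sin δ ≈ 0.743.
p = a·p₁ + b·p₂ ≈ (0.302, -0.523, 0.797); φ = arcsin(p_z) ≈ 52.84°, λ = atan2(p_y, p_x) ≈ -59.98°.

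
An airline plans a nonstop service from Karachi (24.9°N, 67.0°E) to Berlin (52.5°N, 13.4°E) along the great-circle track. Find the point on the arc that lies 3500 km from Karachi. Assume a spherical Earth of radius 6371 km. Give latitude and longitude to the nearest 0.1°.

Write both endpoints as unit vectors p₁, p₂ with components (cos φ cos λ, cos φ sin λ, sin φ).
The central angle between the endpoints is δ = arccos(p₁·p₂) ≈ 0.848 rad (48.6°). The total great-circle distance is δ·R ≈ 0.848 × 6371 ≈ 5401 km, so the target fraction is f = 3500/5401 ≈ 0.648.
Interpolate at f ≈ 0.648 with slerp weights a = sin((1−f)δ)/sin δ ≈ 0.392, b = sin(fδ)/sin δ ≈ 0.696.
p = a·p₁ + b·p₂ ≈ (0.551, 0.426, 0.718); φ = arcsin(p_z) ≈ 45.85°, λ = atan2(p_y, p_x) ≈ 37.66°.

≈ (45.9°N, 37.7°E)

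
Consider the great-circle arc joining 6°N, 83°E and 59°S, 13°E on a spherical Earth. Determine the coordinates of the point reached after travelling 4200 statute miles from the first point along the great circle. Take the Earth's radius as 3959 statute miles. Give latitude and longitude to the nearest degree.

Convert each endpoint to a unit vector on the sphere (x = cos φ cos λ, y = cos φ sin λ, z = sin φ).
The central angle between the endpoints is δ = arccos(p₁·p₂) ≈ 1.485 rad (85.1°). The total great-circle distance is δ·R ≈ 1.485 × 3959 ≈ 5880 mi, so the target fraction is f = 4200/5880 ≈ 0.714.
Interpolate at f ≈ 0.714 with slerp weights a = sin((1−f)δ)/sin δ ≈ 0.413, b = sin(fδ)/sin δ ≈ 0.876.
p = a·p₁ + b·p₂ ≈ (0.490, 0.509, -0.708); φ = arcsin(p_z) ≈ -45.05°, λ = atan2(p_y, p_x) ≈ 46.13°.

≈ 45°S, 46°E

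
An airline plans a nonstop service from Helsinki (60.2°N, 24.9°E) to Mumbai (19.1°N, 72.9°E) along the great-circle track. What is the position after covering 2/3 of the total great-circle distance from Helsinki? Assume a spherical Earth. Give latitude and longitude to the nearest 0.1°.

Write both endpoints as unit vectors p₁, p₂ with components (cos φ cos λ, cos φ sin λ, sin φ).
The central angle between the endpoints is δ = arccos(p₁·p₂) ≈ 0.930 rad (53.3°).
Interpolate at f = 2/3 with slerp weights a = sin((1−f)δ)/sin δ ≈ 0.381, b = sin(fδ)/sin δ ≈ 0.725.
p = a·p₁ + b·p₂ ≈ (0.373, 0.734, 0.567); φ = arcsin(p_z) ≈ 34.57°, λ = atan2(p_y, p_x) ≈ 63.07°.

≈ 34.6°N, 63.1°E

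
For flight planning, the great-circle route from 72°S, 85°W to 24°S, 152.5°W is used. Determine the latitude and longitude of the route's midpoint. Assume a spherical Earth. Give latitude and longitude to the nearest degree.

Write both endpoints as unit vectors p₁, p₂ with components (cos φ cos λ, cos φ sin λ, sin φ).
The central angle between the endpoints is δ = arccos(p₁·p₂) ≈ 1.053 rad (60.3°).
Interpolate at f = 1/2 with slerp weights a = sin((1−f)δ)/sin δ ≈ 0.578, b = sin(fδ)/sin δ ≈ 0.578.
p = a·p₁ + b·p₂ ≈ (-0.453, -0.422, -0.785); φ = arcsin(p_z) ≈ -51.75°, λ = atan2(p_y, p_x) ≈ -137.03°.

≈ 52°S, 137°W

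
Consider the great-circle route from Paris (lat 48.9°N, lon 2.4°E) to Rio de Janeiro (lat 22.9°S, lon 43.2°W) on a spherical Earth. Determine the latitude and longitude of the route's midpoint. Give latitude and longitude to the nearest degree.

≈ lat 14°N, lon 24°W

Convert each endpoint to a unit vector on the sphere (x = cos φ cos λ, y = cos φ sin λ, z = sin φ).
The central angle between the endpoints is δ = arccos(p₁·p₂) ≈ 1.440 rad (82.5°).
Interpolate at f = 1/2 with slerp weights a = sin((1−f)δ)/sin δ ≈ 0.665, b = sin(fδ)/sin δ ≈ 0.665.
p = a·p₁ + b·p₂ ≈ (0.883, -0.401, 0.242); φ = arcsin(p_z) ≈ 14.03°, λ = atan2(p_y, p_x) ≈ -24.42°.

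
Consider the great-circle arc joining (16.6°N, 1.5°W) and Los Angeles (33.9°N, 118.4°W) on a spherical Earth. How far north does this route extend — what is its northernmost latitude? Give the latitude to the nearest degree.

≈ 44°N

The great circle lies in the plane with unit normal n̂ = (p₁ × p₂)/|p₁ × p₂|.
Here n̂_z ≈ -0.724; the vertex latitude is φ_max = arccos|n̂_z| ≈ 43.6°.
Check via Clairaut: cos φ_max = |cos φ₁| · sin C = cos(16.6°)·sin(49.1°) ≈ 0.724, again giving ≈ 43.6°.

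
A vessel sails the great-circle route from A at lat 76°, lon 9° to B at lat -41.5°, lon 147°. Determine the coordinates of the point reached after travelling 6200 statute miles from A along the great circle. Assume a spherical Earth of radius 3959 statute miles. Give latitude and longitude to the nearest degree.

The haversine formula gives a central angle δ ≈ 2.462 rad (141.0°) between the endpoints. The total great-circle distance is δ·R ≈ 2.462 × 3959 ≈ 9746 mi, so the target fraction is f = 6200/9746 ≈ 0.636.
Interpolate at f ≈ 0.636 with slerp weights a = sin((1−f)δ)/sin δ ≈ 1.241, b = sin(fδ)/sin δ ≈ 1.590.
p = a·p₁ + b·p₂ ≈ (-0.702, 0.696, 0.151); φ = arcsin(p_z) ≈ 8.67°, λ = atan2(p_y, p_x) ≈ 135.27°.

≈ lat 9°, lon 135°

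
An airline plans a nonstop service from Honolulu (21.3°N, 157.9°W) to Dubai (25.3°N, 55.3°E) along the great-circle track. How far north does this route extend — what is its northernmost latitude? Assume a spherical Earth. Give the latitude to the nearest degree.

≈ 56°N

The great circle lies in the plane with unit normal n̂ = (p₁ × p₂)/|p₁ × p₂|.
Here n̂_z ≈ -0.552; the vertex latitude is φ_max = arccos|n̂_z| ≈ 56.5°.
Check via Clairaut: cos φ_max = |cos φ₁| · sin C = cos(21.3°)·sin(36.3°) ≈ 0.552, again giving ≈ 56.5°.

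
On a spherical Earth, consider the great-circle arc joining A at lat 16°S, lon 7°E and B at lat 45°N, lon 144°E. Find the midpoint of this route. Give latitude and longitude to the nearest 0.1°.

≈ lat 33.4°N, lon 54.4°E

Write both endpoints as unit vectors p₁, p₂ with components (cos φ cos λ, cos φ sin λ, sin φ).
The central angle between the endpoints is δ = arccos(p₁·p₂) ≈ 2.335 rad (133.8°).
Interpolate at f = 1/2 with slerp weights a = sin((1−f)δ)/sin δ ≈ 1.274, b = sin(fδ)/sin δ ≈ 1.274.
p = a·p₁ + b·p₂ ≈ (0.487, 0.679, 0.550); φ = arcsin(p_z) ≈ 33.35°, λ = atan2(p_y, p_x) ≈ 54.36°.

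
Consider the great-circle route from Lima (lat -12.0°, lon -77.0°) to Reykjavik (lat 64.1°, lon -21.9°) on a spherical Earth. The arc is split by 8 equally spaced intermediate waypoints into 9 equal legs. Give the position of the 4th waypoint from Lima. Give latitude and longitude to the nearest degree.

The haversine formula gives a central angle δ ≈ 1.513 rad (86.7°) between the endpoints.
Interpolate at f = 4/9 with slerp weights a = sin((1−f)δ)/sin δ ≈ 0.746, b = sin(fδ)/sin δ ≈ 0.624.
p = a·p₁ + b·p₂ ≈ (0.417, -0.813, 0.406); φ = arcsin(p_z) ≈ 23.97°, λ = atan2(p_y, p_x) ≈ -62.84°.

≈ lat 24°, lon -63°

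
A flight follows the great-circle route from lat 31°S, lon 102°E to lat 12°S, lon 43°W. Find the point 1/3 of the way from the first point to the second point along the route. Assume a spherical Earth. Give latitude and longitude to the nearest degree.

≈ lat 53°S, lon 52°E

Convert each endpoint to a unit vector on the sphere (x = cos φ cos λ, y = cos φ sin λ, z = sin φ).
The central angle between the endpoints is δ = arccos(p₁·p₂) ≈ 2.189 rad (125.4°).
Interpolate at f = 1/3 with slerp weights a = sin((1−f)δ)/sin δ ≈ 1.220, b = sin(fδ)/sin δ ≈ 0.818.
p = a·p₁ + b·p₂ ≈ (0.368, 0.477, -0.798); φ = arcsin(p_z) ≈ -52.97°, λ = atan2(p_y, p_x) ≈ 52.34°.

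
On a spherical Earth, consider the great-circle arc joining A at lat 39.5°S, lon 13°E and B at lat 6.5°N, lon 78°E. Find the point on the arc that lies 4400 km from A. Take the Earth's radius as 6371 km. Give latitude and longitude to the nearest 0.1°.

≈ lat 18.1°S, lon 51.6°E

Write both endpoints as unit vectors p₁, p₂ with components (cos φ cos λ, cos φ sin λ, sin φ).
The central angle between the endpoints is δ = arccos(p₁·p₂) ≈ 1.316 rad (75.4°). The total great-circle distance is δ·R ≈ 1.316 × 6371 ≈ 8385 km, so the target fraction is f = 4400/8385 ≈ 0.525.
Interpolate at f ≈ 0.525 with slerp weights a = sin((1−f)δ)/sin δ ≈ 0.605, b = sin(fδ)/sin δ ≈ 0.658.
p = a·p₁ + b·p₂ ≈ (0.591, 0.745, -0.310); φ = arcsin(p_z) ≈ -18.08°, λ = atan2(p_y, p_x) ≈ 51.57°.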